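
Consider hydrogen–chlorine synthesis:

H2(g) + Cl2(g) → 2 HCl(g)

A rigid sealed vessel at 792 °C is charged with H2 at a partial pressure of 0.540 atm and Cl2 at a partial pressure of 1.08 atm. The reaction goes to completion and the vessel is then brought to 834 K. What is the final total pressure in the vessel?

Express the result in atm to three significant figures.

1.27 atm

At constant V, partial pressures at 792 °C are proportional to moles, so apply stoichiometry directly to pressures.
P(Cl2) required for 0.540 atm of H2 = (1/1) × 0.540 = 0.5400 atm; available 1.08 atm, so H2 is limiting.
P(Cl2) remaining = 1.08 − (1/1) × 0.540 = 0.5400 atm
P(gaseous products) = (2)/1 × 0.540 = 1.080 atm
P_total at 792 °C = 0.5400 + 1.080 = 1.620 atm
Scaling to 834 K: P = 1.620 × 834/1065.15 = 1.268 atm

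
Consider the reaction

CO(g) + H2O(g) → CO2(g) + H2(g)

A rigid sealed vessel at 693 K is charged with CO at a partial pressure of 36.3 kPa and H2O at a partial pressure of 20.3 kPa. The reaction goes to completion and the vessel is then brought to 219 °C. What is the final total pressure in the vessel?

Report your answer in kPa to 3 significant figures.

40.2 kPa

Because the vessel is rigid and T is held at 693 K, work the stoichiometry in partial pressures (P_i = n_iRT/V).
P(H2O) required for 36.3 kPa of CO = (1/1) × 36.3 = 36.30 kPa; available 20.3 kPa, so H2O is limiting.
P(CO) remaining = 36.3 − (1/1) × 20.3 = 16.00 kPa
P(gaseous products) = (1+1)/1 × 20.3 = 40.60 kPa
P_total at 693 K = 16.00 + 40.60 = 56.60 kPa
Scaling to 219 °C: P = 56.60 × 492.15/693 = 40.20 kPa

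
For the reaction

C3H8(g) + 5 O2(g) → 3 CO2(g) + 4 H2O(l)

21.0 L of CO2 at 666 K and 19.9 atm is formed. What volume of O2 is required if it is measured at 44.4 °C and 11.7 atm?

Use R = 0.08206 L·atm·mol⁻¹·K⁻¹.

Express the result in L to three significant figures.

n(CO2) = PV/RT = (19.9 × 21.0) / (0.08206 × 666) = 7.647 mol
n(O2) = (5/3) × 7.647 = 12.75 mol
V = nRT/P = 12.75 × 0.08206 × 317.55 / 11.7 = 28.40 L

28.4 L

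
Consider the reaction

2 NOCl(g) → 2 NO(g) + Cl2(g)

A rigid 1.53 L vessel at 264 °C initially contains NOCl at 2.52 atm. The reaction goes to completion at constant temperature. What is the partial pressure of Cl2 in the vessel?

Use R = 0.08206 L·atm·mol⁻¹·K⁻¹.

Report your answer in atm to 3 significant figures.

n(NOCl)₀ = PV/RT = (2.52 × 1.53) / (0.08206 × 537.15) = 0.08747 mol
n(Cl2) = (1/2) × 0.08747 = 0.04374 mol
P(Cl2) = nRT/V = 0.04374 × 0.08206 × 537.15 / 1.53 = 1.260 atm

1.26 atm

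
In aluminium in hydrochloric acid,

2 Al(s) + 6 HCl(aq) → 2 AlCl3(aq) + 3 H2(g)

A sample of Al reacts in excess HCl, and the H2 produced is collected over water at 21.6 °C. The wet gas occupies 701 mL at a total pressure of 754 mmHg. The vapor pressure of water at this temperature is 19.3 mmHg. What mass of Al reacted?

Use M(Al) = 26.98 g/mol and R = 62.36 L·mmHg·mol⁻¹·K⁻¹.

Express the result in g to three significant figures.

P(H2) = 754 − 19.3 = 734.7 mmHg
n(H2) = PV/RT = (734.7 × 0.7010) / (62.36 × 294.75) = 0.02802 mol
n(Al) = (2/3) × 0.02802 = 0.01868 mol
m(Al) = 0.01868 × 26.98 = 0.5040 g

0.504 g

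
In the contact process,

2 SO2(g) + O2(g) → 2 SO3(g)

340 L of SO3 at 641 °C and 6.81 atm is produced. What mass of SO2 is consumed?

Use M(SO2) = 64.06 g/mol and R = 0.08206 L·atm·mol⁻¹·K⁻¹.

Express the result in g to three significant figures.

n(SO3) = PV/RT = (6.81 × 340) / (0.08206 × 914.15) = 30.87 mol
n(SO2) = (2/2) × 30.87 = 30.87 mol
m(SO2) = 30.87 × 64.06 = 1978 g

1980 g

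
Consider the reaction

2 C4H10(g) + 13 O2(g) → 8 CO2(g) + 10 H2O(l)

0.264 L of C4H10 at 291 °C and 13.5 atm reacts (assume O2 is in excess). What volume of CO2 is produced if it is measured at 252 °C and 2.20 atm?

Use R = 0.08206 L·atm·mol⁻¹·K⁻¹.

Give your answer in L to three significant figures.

6.03 L

n(C4H10) = PV/RT = (13.5 × 0.264) / (0.08206 × 564.15) = 0.07699 mol
n(CO2) = (8/2) × 0.07699 = 0.3080 mol
V = nRT/P = 0.3080 × 0.08206 × 525.15 / 2.20 = 6.033 L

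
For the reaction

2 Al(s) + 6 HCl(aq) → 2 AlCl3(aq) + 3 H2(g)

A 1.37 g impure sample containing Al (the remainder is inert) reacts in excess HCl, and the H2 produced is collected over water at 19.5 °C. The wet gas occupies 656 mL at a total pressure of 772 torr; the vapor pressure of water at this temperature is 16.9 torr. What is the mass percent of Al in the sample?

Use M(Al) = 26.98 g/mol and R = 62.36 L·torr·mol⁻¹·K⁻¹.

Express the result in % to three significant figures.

35.6 %

P(H2) = 772 − 16.9 = 755.1 torr
n(H2) = PV/RT = (755.1 × 0.6560) / (62.36 × 292.65) = 0.02714 mol
n(Al) = (2/3) × 0.02714 = 0.01809 mol
m(Al) = 0.01809 × 26.98 = 0.4881 g
%Al = 0.4881 / 1.37 × 100 = 35.63%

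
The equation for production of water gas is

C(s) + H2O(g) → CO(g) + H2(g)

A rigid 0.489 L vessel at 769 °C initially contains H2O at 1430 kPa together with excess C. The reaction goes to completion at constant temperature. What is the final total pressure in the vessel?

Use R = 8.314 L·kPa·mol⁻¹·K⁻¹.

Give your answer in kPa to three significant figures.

Since T and V are fixed, P_final/P_initial = n_final/n_initial = 2/1.
P_final = (2/1) × 1430 = 2860 kPa

2860 kPa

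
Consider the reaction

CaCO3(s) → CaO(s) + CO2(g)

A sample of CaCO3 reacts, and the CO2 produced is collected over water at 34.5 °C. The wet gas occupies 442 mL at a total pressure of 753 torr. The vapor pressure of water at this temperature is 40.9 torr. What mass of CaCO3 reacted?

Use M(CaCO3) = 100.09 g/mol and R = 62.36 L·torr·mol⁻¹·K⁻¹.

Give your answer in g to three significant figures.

P(CO2) = 753 − 40.9 = 712.1 torr
n(CO2) = PV/RT = (712.1 × 0.4420) / (62.36 × 307.65) = 0.01641 mol
n(CaCO3) = (1/1) × 0.01641 = 0.01641 mol
m(CaCO3) = 0.01641 × 100.09 = 1.642 g

1.64 g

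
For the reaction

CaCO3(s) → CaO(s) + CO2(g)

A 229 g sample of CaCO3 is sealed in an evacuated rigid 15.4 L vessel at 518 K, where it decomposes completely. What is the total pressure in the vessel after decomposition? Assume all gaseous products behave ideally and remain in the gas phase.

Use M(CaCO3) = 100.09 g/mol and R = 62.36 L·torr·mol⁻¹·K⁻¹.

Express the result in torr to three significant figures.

n(CaCO3) = 229 / 100.09 = 2.288 mol
n(gas produced) = (1/1) × 2.288 = 2.288 mol
P = nRT/V = 2.288 × 62.36 × 518 / 15.4 = 4799 torr

4800 torr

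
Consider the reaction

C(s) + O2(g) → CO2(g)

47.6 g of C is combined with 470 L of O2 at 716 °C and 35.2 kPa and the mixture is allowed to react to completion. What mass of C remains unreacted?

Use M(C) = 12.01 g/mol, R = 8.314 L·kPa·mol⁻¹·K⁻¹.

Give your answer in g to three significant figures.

n(C) = 47.6 / 12.01 = 3.963 mol
n(O2) = PV/RT = (35.2 × 470) / (8.314 × 989.15) = 2.012 mol
For 3.963 mol C, stoichiometry requires (1/1) × 3.963 = 3.963 mol O2; 2.012 mol is available, so O2 is limiting.
n(C) consumed = (1/1) × 2.012 = 2.012 mol; remaining = 3.963 − 2.012 = 1.951 mol
m(C) = 1.951 × 12.01 = 23.43 g

23.4 g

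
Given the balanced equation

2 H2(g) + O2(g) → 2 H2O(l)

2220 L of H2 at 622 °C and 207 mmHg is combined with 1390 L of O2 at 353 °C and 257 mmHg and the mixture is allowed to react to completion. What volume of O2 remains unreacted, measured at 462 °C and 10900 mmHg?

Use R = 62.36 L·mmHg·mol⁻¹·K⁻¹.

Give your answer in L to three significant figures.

n(H2) = PV/RT = (207 × 2220) / (62.36 × 895.15) = 8.232 mol
n(O2) = PV/RT = (257 × 1390) / (62.36 × 626.15) = 9.149 mol
For 8.232 mol H2, stoichiometry requires (1/2) × 8.232 = 4.116 mol O2; 9.149 mol is available, so H2 is limiting.
n(O2) consumed = (1/2) × 8.232 = 4.116 mol; remaining = 9.149 − 4.116 = 5.033 mol
V(O2) = nRT/P = 5.033 × 62.36 × 735.15 / 10900 = 21.17 L

21.2 L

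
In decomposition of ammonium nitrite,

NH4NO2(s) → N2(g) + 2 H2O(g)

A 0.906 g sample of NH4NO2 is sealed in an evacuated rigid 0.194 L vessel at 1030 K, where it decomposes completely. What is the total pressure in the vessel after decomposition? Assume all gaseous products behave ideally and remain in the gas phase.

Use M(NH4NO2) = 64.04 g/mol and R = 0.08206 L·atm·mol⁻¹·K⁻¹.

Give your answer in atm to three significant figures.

n(NH4NO2) = 0.906 / 64.04 = 0.01415 mol
n(gas produced) = (3/1) × 0.01415 = 0.04245 mol
P = nRT/V = 0.04245 × 0.08206 × 1030 / 0.194 = 18.49 atm

18.5 atm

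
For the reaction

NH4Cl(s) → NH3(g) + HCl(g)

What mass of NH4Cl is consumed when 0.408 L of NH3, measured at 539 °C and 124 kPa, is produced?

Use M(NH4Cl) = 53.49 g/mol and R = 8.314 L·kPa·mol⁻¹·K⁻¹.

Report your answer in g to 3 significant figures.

n(NH3) = PV/RT = (124 × 0.408) / (8.314 × 812.15) = 0.007493 mol
n(NH4Cl) = (1/1) × 0.007493 = 0.007493 mol
m(NH4Cl) = 0.007493 × 53.49 = 0.4008 g

0.401 g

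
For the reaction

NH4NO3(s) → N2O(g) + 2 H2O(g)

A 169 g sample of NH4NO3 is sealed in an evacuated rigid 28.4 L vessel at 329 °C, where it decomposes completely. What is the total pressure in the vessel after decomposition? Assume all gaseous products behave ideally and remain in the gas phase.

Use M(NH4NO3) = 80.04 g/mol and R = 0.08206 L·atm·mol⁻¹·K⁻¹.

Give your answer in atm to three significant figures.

n(NH4NO3) = 169 / 80.04 = 2.111 mol
n(gas produced) = (3/1) × 2.111 = 6.333 mol
P = nRT/V = 6.333 × 0.08206 × 602.15 / 28.4 = 11.02 atm

11.0 atm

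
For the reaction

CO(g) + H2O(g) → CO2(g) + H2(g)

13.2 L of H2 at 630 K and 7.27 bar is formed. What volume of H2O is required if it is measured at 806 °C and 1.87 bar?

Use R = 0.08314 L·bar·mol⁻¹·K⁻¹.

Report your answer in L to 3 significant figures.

87.9 L

n(H2) = PV/RT = (7.27 × 13.2) / (0.08314 × 630) = 1.832 mol
n(H2O) = (1/1) × 1.832 = 1.832 mol
V = nRT/P = 1.832 × 0.08314 × 1079.15 / 1.87 = 87.90 L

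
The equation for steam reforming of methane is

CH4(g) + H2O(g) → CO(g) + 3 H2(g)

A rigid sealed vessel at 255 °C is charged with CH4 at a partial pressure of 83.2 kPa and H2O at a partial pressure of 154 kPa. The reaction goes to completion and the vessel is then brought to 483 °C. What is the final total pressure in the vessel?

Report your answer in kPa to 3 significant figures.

At constant V, partial pressures at 255 °C are proportional to moles, so apply stoichiometry directly to pressures.
P(H2O) required for 83.2 kPa of CH4 = (1/1) × 83.2 = 83.20 kPa; available 154 kPa, so CH4 is limiting.
P(H2O) remaining = 154 − (1/1) × 83.2 = 70.80 kPa
P(gaseous products) = (1+3)/1 × 83.2 = 332.8 kPa
P_total at 255 °C = 70.80 + 332.8 = 403.6 kPa
Scaling to 483 °C: P = 403.6 × 756.15/528.15 = 577.8 kPa

578 kPa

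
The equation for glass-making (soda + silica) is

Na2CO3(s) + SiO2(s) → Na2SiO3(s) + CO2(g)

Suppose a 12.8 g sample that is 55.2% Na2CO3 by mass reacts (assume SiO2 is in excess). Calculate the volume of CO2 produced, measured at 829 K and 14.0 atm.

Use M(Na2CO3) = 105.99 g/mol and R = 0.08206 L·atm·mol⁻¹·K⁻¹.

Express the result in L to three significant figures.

0.324 L

mass of Na2CO3 = 12.8 × 55.2/100 = 7.066 g
n(Na2CO3) = 7.066 / 105.99 = 0.06667 mol
n(CO2) = (1/1) × 0.06667 = 0.06667 mol
V = nRT/P = 0.06667 × 0.08206 × 829 / 14.0 = 0.3240 L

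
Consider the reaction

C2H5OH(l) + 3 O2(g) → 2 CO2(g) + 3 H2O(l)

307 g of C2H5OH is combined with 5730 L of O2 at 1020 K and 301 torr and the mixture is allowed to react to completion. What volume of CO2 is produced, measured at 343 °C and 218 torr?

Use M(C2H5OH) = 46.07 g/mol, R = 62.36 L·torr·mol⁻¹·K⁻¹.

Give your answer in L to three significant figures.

n(C2H5OH) = 307 / 46.07 = 6.664 mol
n(O2) = PV/RT = (301 × 5730) / (62.36 × 1020) = 27.12 mol
For 6.664 mol C2H5OH, stoichiometry requires (3/1) × 6.664 = 19.99 mol O2; 27.12 mol is available, so C2H5OH is limiting.
n(CO2) = (2/1) × 6.664 = 13.33 mol
V(CO2) = nRT/P = 13.33 × 62.36 × 616.15 / 218 = 2349 L

2350 L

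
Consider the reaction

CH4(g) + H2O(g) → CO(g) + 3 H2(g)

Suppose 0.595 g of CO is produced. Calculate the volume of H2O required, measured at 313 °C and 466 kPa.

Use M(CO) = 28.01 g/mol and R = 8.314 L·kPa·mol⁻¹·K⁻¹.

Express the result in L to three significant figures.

0.222 L

n(CO) = 0.5950 / 28.01 = 0.02124 mol
n(H2O) = (1/1) × 0.02124 = 0.02124 mol
V = nRT/P = 0.02124 × 8.314 × 586.15 / 466 = 0.2221 L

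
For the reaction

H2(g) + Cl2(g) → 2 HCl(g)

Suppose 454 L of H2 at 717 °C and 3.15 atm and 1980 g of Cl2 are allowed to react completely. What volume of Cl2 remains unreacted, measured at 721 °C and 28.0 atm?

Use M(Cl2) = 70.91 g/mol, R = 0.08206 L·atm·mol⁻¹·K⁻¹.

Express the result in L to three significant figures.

n(H2) = PV/RT = (3.15 × 454) / (0.08206 × 990.15) = 17.60 mol
n(Cl2) = 1980 / 70.91 = 27.92 mol
For 17.60 mol H2, stoichiometry requires (1/1) × 17.60 = 17.60 mol Cl2; 27.92 mol is available, so H2 is limiting.
n(Cl2) consumed = (1/1) × 17.60 = 17.60 mol; remaining = 27.92 − 17.60 = 10.32 mol
V(Cl2) = nRT/P = 10.32 × 0.08206 × 994.15 / 28.0 = 30.07 L

30.1 L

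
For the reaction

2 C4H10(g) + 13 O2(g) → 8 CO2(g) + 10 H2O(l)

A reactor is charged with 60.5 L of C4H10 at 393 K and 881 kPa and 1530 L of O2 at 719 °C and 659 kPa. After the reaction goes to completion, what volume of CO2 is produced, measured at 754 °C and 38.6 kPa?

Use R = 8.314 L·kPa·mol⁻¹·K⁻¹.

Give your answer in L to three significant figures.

n(C4H10) = PV/RT = (881 × 60.5) / (8.314 × 393) = 16.31 mol
n(O2) = PV/RT = (659 × 1530) / (8.314 × 992.15) = 122.2 mol
For 16.31 mol C4H10, stoichiometry requires (13/2) × 16.31 = 106.0 mol O2; 122.2 mol is available, so C4H10 is limiting.
n(CO2) = (8/2) × 16.31 = 65.24 mol
V(CO2) = nRT/P = 65.24 × 8.314 × 1027.15 / 38.6 = 14430 L

14400 L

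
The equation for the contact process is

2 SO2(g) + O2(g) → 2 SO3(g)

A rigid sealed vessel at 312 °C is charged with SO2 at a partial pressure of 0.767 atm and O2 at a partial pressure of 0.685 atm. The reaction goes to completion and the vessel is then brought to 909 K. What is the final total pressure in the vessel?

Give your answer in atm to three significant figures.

At constant V, partial pressures at 312 °C are proportional to moles, so apply stoichiometry directly to pressures.
P(O2) required for 0.767 atm of SO2 = (1/2) × 0.767 = 0.3835 atm; available 0.685 atm, so SO2 is limiting.
P(O2) remaining = 0.685 − (1/2) × 0.767 = 0.3015 atm
P(gaseous products) = (2)/2 × 0.767 = 0.7670 atm
P_total at 312 °C = 0.3015 + 0.7670 = 1.069 atm
Scaling to 909 K: P = 1.069 × 909/585.15 = 1.661 atm

1.66 atm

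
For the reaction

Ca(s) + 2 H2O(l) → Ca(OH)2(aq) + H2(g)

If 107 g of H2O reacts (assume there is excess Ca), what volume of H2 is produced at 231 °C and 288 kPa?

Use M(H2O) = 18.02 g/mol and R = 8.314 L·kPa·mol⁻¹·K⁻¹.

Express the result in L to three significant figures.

n(H2O) = 107.0 / 18.02 = 5.938 mol
n(H2) = (1/2) × 5.938 = 2.969 mol
V = nRT/P = 2.969 × 8.314 × 504.15 / 288 = 43.21 L

43.2 L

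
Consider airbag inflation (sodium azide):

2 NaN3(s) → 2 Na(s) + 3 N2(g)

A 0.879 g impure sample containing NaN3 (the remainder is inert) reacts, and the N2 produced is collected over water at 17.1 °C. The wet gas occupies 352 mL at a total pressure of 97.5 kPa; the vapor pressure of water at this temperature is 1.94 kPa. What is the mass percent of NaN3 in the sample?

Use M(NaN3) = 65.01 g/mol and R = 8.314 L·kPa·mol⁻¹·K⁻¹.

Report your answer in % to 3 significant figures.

68.7 %

P(N2) = 97.5 − 1.94 = 95.56 kPa
n(N2) = PV/RT = (95.56 × 0.3520) / (8.314 × 290.25) = 0.01394 mol
n(NaN3) = (2/3) × 0.01394 = 0.009293 mol
m(NaN3) = 0.009293 × 65.01 = 0.6041 g
%NaN3 = 0.6041 / 0.879 × 100 = 68.73%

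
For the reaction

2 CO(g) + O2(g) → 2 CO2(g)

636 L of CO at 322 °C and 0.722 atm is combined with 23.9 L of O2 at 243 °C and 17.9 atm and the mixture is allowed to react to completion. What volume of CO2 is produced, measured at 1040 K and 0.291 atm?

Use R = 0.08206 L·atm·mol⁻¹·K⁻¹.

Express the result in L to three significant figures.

n(CO) = PV/RT = (0.722 × 636) / (0.08206 × 595.15) = 9.402 mol
n(O2) = PV/RT = (17.9 × 23.9) / (0.08206 × 516.15) = 10.10 mol
For 9.402 mol CO, stoichiometry requires (1/2) × 9.402 = 4.701 mol O2; 10.10 mol is available, so CO is limiting.
n(CO2) = (2/2) × 9.402 = 9.402 mol
V(CO2) = nRT/P = 9.402 × 0.08206 × 1040 / 0.291 = 2757 L

2760 L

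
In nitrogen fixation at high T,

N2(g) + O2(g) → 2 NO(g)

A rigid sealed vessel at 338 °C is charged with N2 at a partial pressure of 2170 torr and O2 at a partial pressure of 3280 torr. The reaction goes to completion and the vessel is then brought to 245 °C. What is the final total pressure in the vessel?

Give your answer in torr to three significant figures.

At constant V, partial pressures at 338 °C are proportional to moles, so apply stoichiometry directly to pressures.
P(O2) required for 2170 torr of N2 = (1/1) × 2170 = 2170 torr; available 3280 torr, so N2 is limiting.
P(O2) remaining = 3280 − (1/1) × 2170 = 1110 torr
P(gaseous products) = (2)/1 × 2170 = 4340 torr
P_total at 338 °C = 1110 + 4340 = 5450 torr
Scaling to 245 °C: P = 5450 × 518.15/611.15 = 4621 torr

4620 torr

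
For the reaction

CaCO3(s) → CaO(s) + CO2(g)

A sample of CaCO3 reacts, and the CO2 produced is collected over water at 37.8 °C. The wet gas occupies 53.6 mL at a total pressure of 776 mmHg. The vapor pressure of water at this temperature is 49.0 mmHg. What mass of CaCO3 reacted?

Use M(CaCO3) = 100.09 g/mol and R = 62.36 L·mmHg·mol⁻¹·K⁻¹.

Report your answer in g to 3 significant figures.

P(CO2) = 776 − 49.0 = 727.0 mmHg
n(CO2) = PV/RT = (727.0 × 0.05360) / (62.36 × 310.95) = 0.002010 mol
n(CaCO3) = (1/1) × 0.002010 = 0.002010 mol
m(CaCO3) = 0.002010 × 100.09 = 0.2012 g

0.201 g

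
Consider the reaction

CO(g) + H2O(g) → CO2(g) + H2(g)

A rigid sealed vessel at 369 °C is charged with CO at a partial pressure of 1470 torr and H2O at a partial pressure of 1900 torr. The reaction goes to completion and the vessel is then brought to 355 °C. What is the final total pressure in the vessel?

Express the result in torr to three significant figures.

3300 torr

At constant V, partial pressures at 369 °C are proportional to moles, so apply stoichiometry directly to pressures.
P(H2O) required for 1470 torr of CO = (1/1) × 1470 = 1470 torr; available 1900 torr, so CO is limiting.
P(H2O) remaining = 1900 − (1/1) × 1470 = 430.0 torr
P(gaseous products) = (1+1)/1 × 1470 = 2940 torr
P_total at 369 °C = 430.0 + 2940 = 3370 torr
Scaling to 355 °C: P = 3370 × 628.15/642.15 = 3297 torr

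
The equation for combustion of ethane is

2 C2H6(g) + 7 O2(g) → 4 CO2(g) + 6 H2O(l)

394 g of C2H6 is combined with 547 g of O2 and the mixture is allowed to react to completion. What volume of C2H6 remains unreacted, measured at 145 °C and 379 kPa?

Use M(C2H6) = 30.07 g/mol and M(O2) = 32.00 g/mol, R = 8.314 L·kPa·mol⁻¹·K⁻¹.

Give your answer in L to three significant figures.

75.4 L

n(C2H6) = 394 / 30.07 = 13.10 mol
n(O2) = 547 / 32.00 = 17.09 mol
For 13.10 mol C2H6, stoichiometry requires (7/2) × 13.10 = 45.85 mol O2; 17.09 mol is available, so O2 is limiting.
n(C2H6) consumed = (2/7) × 17.09 = 4.883 mol; remaining = 13.10 − 4.883 = 8.217 mol
V(C2H6) = nRT/P = 8.217 × 8.314 × 418.15 / 379 = 75.37 L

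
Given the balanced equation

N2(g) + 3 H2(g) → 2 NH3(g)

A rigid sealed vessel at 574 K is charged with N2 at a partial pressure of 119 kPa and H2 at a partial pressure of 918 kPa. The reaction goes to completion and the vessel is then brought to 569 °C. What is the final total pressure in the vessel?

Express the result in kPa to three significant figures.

1170 kPa

At constant V, partial pressures at 574 K are proportional to moles, so apply stoichiometry directly to pressures.
P(H2) required for 119 kPa of N2 = (3/1) × 119 = 357.0 kPa; available 918 kPa, so N2 is limiting.
P(H2) remaining = 918 − (3/1) × 119 = 561.0 kPa
P(gaseous products) = (2)/1 × 119 = 238.0 kPa
P_total at 574 K = 561.0 + 238.0 = 799.0 kPa
Scaling to 569 °C: P = 799.0 × 842.15/574 = 1172 kPa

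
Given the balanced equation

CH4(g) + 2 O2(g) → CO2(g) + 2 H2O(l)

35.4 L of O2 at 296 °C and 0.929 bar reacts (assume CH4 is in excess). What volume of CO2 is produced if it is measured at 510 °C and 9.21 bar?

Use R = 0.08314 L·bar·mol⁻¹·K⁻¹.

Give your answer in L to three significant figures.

2.46 L

n(O2) = PV/RT = (0.929 × 35.4) / (0.08314 × 569.15) = 0.6950 mol
n(CO2) = (1/2) × 0.6950 = 0.3475 mol
V = nRT/P = 0.3475 × 0.08314 × 783.15 / 9.21 = 2.457 L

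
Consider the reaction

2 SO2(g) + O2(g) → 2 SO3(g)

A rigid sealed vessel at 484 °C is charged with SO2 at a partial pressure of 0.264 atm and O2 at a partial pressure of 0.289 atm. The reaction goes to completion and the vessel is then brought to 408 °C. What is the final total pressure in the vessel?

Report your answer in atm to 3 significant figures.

With V and T fixed, P_i ∝ n_i, so the mole ratios apply directly to partial pressures at 484 °C.
P(O2) required for 0.264 atm of SO2 = (1/2) × 0.264 = 0.1320 atm; available 0.289 atm, so SO2 is limiting.
P(O2) remaining = 0.289 − (1/2) × 0.264 = 0.1570 atm
P(gaseous products) = (2)/2 × 0.264 = 0.2640 atm
P_total at 484 °C = 0.1570 + 0.2640 = 0.4210 atm
Scaling to 408 °C: P = 0.4210 × 681.15/757.15 = 0.3787 atm

0.379 atm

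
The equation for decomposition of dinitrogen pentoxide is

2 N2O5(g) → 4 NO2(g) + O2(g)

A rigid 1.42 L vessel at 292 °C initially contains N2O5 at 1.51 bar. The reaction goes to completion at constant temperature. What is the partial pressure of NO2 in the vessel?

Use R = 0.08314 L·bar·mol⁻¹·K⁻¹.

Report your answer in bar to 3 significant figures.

3.02 bar

n(N2O5)₀ = PV/RT = (1.51 × 1.42) / (0.08314 × 565.15) = 0.04563 mol
n(NO2) = (4/2) × 0.04563 = 0.09126 mol
P(NO2) = nRT/V = 0.09126 × 0.08314 × 565.15 / 1.42 = 3.020 bar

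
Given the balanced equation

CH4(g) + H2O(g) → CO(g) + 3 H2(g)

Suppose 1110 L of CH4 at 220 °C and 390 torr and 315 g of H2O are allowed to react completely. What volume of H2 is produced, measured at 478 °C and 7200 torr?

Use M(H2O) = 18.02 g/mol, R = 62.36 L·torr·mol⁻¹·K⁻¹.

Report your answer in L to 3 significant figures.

275 L

n(CH4) = PV/RT = (390 × 1110) / (62.36 × 493.15) = 14.08 mol
n(H2O) = 315 / 18.02 = 17.48 mol
For 14.08 mol CH4, stoichiometry requires (1/1) × 14.08 = 14.08 mol H2O; 17.48 mol is available, so CH4 is limiting.
n(H2) = (3/1) × 14.08 = 42.24 mol
V(H2) = nRT/P = 42.24 × 62.36 × 751.15 / 7200 = 274.8 L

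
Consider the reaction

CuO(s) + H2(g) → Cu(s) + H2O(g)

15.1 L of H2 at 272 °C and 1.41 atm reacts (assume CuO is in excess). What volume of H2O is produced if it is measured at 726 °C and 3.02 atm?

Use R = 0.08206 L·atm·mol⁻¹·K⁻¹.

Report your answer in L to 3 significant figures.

12.9 L

n(H2) = PV/RT = (1.41 × 15.1) / (0.08206 × 545.15) = 0.4759 mol
n(H2O) = (1/1) × 0.4759 = 0.4759 mol
V = nRT/P = 0.4759 × 0.08206 × 999.15 / 3.02 = 12.92 L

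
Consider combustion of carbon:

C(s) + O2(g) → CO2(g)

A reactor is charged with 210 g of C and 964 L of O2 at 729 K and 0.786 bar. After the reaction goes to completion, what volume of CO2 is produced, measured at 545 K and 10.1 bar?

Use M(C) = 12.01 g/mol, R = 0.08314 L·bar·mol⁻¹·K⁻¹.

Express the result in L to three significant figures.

n(C) = 210 / 12.01 = 17.49 mol
n(O2) = PV/RT = (0.786 × 964) / (0.08314 × 729) = 12.50 mol
For 17.49 mol C, stoichiometry requires (1/1) × 17.49 = 17.49 mol O2; 12.50 mol is available, so O2 is limiting.
n(CO2) = (1/1) × 12.50 = 12.50 mol
V(CO2) = nRT/P = 12.50 × 0.08314 × 545 / 10.1 = 56.08 L

56.1 L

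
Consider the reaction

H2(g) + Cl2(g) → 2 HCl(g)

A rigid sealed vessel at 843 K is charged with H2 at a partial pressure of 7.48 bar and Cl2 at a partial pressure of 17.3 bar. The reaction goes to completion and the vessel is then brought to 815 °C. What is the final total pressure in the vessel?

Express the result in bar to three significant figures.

With V and T fixed, P_i ∝ n_i, so the mole ratios apply directly to partial pressures at 843 K.
P(Cl2) required for 7.48 bar of H2 = (1/1) × 7.48 = 7.480 bar; available 17.3 bar, so H2 is limiting.
P(Cl2) remaining = 17.3 − (1/1) × 7.48 = 9.820 bar
P(gaseous products) = (2)/1 × 7.48 = 14.96 bar
P_total at 843 K = 9.820 + 14.96 = 24.78 bar
Scaling to 815 °C: P = 24.78 × 1088.15/843 = 31.99 bar

32.0 bar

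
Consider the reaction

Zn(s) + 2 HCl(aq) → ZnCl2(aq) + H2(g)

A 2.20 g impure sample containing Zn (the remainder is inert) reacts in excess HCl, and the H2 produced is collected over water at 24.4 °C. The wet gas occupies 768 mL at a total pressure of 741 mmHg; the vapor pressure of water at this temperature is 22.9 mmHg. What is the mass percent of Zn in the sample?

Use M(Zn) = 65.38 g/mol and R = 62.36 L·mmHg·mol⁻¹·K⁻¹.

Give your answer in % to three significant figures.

88.3 %

P(H2) = 741 − 22.9 = 718.1 mmHg
n(H2) = PV/RT = (718.1 × 0.7680) / (62.36 × 297.55) = 0.02972 mol
n(Zn) = (1/1) × 0.02972 = 0.02972 mol
m(Zn) = 0.02972 × 65.38 = 1.943 g
%Zn = 1.943 / 2.20 × 100 = 88.32%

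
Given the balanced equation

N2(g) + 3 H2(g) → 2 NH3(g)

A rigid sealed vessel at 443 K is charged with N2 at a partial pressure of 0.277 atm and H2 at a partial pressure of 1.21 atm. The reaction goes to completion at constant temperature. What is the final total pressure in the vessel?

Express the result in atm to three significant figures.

0.933 atm

At constant V, partial pressures at 443 K are proportional to moles, so apply stoichiometry directly to pressures.
P(H2) required for 0.277 atm of N2 = (3/1) × 0.277 = 0.8310 atm; available 1.21 atm, so N2 is limiting.
P(H2) remaining = 1.21 − (3/1) × 0.277 = 0.3790 atm
P(gaseous products) = (2)/1 × 0.277 = 0.5540 atm
P_total at 443 K = 0.3790 + 0.5540 = 0.9330 atm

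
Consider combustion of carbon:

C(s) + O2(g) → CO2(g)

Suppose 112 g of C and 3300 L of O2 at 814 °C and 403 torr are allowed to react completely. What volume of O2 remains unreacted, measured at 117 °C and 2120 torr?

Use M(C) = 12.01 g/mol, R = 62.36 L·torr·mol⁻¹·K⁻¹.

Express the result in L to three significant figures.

118 L

n(C) = 112 / 12.01 = 9.326 mol
n(O2) = PV/RT = (403 × 3300) / (62.36 × 1087.15) = 19.62 mol
For 9.326 mol C, stoichiometry requires (1/1) × 9.326 = 9.326 mol O2; 19.62 mol is available, so C is limiting.
n(O2) consumed = (1/1) × 9.326 = 9.326 mol; remaining = 19.62 − 9.326 = 10.29 mol
V(O2) = nRT/P = 10.29 × 62.36 × 390.15 / 2120 = 118.1 L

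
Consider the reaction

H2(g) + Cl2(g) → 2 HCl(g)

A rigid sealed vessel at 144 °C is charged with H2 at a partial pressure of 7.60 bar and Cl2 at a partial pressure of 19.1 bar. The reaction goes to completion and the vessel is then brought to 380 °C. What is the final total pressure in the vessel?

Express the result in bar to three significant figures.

41.8 bar

At constant V, partial pressures at 144 °C are proportional to moles, so apply stoichiometry directly to pressures.
P(Cl2) required for 7.60 bar of H2 = (1/1) × 7.60 = 7.600 bar; available 19.1 bar, so H2 is limiting.
P(Cl2) remaining = 19.1 − (1/1) × 7.60 = 11.50 bar
P(gaseous products) = (2)/1 × 7.60 = 15.20 bar
P_total at 144 °C = 11.50 + 15.20 = 26.70 bar
Scaling to 380 °C: P = 26.70 × 653.15/417.15 = 41.81 bar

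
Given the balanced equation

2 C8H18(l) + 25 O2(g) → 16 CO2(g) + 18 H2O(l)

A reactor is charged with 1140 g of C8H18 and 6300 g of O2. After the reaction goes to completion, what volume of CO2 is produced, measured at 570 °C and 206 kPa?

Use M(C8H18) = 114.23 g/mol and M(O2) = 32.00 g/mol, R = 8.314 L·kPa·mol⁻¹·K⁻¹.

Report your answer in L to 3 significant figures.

n(C8H18) = 1140 / 114.23 = 9.980 mol
n(O2) = 6300 / 32.00 = 196.9 mol
For 9.980 mol C8H18, stoichiometry requires (25/2) × 9.980 = 124.8 mol O2; 196.9 mol is available, so C8H18 is limiting.
n(CO2) = (16/2) × 9.980 = 79.84 mol
V(CO2) = nRT/P = 79.84 × 8.314 × 843.15 / 206 = 2717 L

2720 L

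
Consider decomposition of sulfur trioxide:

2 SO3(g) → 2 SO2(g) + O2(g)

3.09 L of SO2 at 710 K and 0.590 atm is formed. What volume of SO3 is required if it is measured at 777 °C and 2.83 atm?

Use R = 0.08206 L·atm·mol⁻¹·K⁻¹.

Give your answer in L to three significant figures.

0.953 L

n(SO2) = PV/RT = (0.590 × 3.09) / (0.08206 × 710) = 0.03129 mol
n(SO3) = (2/2) × 0.03129 = 0.03129 mol
V = nRT/P = 0.03129 × 0.08206 × 1050.15 / 2.83 = 0.9528 L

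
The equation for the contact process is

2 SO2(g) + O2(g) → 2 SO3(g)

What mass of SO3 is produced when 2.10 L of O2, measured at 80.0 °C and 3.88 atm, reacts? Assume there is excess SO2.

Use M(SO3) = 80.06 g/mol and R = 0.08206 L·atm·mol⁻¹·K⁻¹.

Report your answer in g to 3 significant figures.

45.0 g

n(O2) = PV/RT = (3.88 × 2.10) / (0.08206 × 353.15) = 0.2812 mol
n(SO3) = (2/1) × 0.2812 = 0.5624 mol
m(SO3) = 0.5624 × 80.06 = 45.03 g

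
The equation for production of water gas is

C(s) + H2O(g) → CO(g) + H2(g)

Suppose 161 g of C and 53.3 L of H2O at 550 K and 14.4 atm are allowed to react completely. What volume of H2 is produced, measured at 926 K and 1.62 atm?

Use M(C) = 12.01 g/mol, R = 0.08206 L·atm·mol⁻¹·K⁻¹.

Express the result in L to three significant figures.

629 L

n(C) = 161 / 12.01 = 13.41 mol
n(H2O) = PV/RT = (14.4 × 53.3) / (0.08206 × 550) = 17.01 mol
For 13.41 mol C, stoichiometry requires (1/1) × 13.41 = 13.41 mol H2O; 17.01 mol is available, so C is limiting.
n(H2) = (1/1) × 13.41 = 13.41 mol
V(H2) = nRT/P = 13.41 × 0.08206 × 926 / 1.62 = 629.0 L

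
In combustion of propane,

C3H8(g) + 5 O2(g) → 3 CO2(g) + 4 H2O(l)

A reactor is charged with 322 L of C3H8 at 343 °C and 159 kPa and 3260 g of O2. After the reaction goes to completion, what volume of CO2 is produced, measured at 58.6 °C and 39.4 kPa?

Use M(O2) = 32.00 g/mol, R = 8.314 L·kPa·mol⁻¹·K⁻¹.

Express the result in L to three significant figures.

2100 L

n(C3H8) = PV/RT = (159 × 322) / (8.314 × 616.15) = 9.994 mol
n(O2) = 3260 / 32.00 = 101.9 mol
For 9.994 mol C3H8, stoichiometry requires (5/1) × 9.994 = 49.97 mol O2; 101.9 mol is available, so C3H8 is limiting.
n(CO2) = (3/1) × 9.994 = 29.98 mol
V(CO2) = nRT/P = 29.98 × 8.314 × 331.75 / 39.4 = 2099 L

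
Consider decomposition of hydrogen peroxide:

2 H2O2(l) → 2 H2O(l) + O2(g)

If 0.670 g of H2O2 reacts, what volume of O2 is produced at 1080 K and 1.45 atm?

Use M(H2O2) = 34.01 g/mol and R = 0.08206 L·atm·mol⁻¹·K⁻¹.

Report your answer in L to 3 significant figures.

0.602 L

n(H2O2) = 0.6700 / 34.01 = 0.01970 mol
n(O2) = (1/2) × 0.01970 = 0.009850 mol
V = nRT/P = 0.009850 × 0.08206 × 1080 / 1.45 = 0.6020 L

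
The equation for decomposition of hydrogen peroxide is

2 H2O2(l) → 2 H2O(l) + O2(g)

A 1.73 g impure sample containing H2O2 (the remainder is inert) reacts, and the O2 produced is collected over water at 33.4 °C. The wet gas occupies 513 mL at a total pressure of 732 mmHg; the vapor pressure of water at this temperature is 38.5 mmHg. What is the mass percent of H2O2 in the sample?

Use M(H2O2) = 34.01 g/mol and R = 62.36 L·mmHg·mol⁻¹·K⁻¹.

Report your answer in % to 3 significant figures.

P(O2) = 732 − 38.5 = 693.5 mmHg
n(O2) = PV/RT = (693.5 × 0.5130) / (62.36 × 306.55) = 0.01861 mol
n(H2O2) = (2/1) × 0.01861 = 0.03722 mol
m(H2O2) = 0.03722 × 34.01 = 1.266 g
%H2O2 = 1.266 / 1.73 × 100 = 73.18%

73.2 %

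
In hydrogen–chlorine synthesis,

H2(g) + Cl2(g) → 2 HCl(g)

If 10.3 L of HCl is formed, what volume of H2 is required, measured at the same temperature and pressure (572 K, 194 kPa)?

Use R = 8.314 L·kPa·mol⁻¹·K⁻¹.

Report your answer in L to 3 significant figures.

5.15 L

At constant T and P, gas volumes are in the mole ratio: V(H2) = (1/2) × 10.3 = 5.150 L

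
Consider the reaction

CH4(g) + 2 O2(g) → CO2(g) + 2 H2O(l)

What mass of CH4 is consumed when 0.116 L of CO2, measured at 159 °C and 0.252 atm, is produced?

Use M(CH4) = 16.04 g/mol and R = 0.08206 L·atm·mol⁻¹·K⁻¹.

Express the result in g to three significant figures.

0.0132 g

n(CO2) = PV/RT = (0.252 × 0.116) / (0.08206 × 432.15) = 0.0008243 mol
n(CH4) = (1/1) × 0.0008243 = 0.0008243 mol
m(CH4) = 0.0008243 × 16.04 = 0.01322 g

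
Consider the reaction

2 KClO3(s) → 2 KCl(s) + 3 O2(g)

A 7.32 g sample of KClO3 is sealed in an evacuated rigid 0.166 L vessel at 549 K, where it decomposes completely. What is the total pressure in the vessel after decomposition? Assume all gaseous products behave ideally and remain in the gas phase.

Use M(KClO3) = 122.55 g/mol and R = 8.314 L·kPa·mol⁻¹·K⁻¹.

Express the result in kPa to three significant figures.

n(KClO3) = 7.32 / 122.55 = 0.05973 mol
n(gas produced) = (3/2) × 0.05973 = 0.08959 mol
P = nRT/V = 0.08959 × 8.314 × 549 / 0.166 = 2463 kPa

2460 kPa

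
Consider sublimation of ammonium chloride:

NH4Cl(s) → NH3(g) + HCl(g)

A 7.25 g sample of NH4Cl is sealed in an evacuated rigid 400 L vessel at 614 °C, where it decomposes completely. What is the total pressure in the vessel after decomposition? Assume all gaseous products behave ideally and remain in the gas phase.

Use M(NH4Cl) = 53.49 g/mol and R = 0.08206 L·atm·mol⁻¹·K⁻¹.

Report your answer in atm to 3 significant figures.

n(NH4Cl) = 7.25 / 53.49 = 0.1355 mol
n(gas produced) = (2/1) × 0.1355 = 0.2710 mol
P = nRT/V = 0.2710 × 0.08206 × 887.15 / 400 = 0.04932 atm

0.0493 atm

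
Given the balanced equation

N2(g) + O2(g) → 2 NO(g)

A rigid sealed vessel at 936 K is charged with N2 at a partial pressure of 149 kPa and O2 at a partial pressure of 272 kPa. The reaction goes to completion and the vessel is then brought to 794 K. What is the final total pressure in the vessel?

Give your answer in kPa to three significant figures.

357 kPa

At constant V, partial pressures at 936 K are proportional to moles, so apply stoichiometry directly to pressures.
P(O2) required for 149 kPa of N2 = (1/1) × 149 = 149.0 kPa; available 272 kPa, so N2 is limiting.
P(O2) remaining = 272 − (1/1) × 149 = 123.0 kPa
P(gaseous products) = (2)/1 × 149 = 298.0 kPa
P_total at 936 K = 123.0 + 298.0 = 421.0 kPa
Scaling to 794 K: P = 421.0 × 794/936 = 357.1 kPa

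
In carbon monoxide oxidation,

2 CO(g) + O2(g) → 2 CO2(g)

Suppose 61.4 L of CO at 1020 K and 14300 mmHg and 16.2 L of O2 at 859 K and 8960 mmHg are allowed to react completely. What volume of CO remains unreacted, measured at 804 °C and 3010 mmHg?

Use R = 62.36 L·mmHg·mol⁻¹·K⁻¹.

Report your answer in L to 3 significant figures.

n(CO) = PV/RT = (14300 × 61.4) / (62.36 × 1020) = 13.80 mol
n(O2) = PV/RT = (8960 × 16.2) / (62.36 × 859) = 2.710 mol
For 13.80 mol CO, stoichiometry requires (1/2) × 13.80 = 6.900 mol O2; 2.710 mol is available, so O2 is limiting.
n(CO) consumed = (2/1) × 2.710 = 5.420 mol; remaining = 13.80 − 5.420 = 8.380 mol
V(CO) = nRT/P = 8.380 × 62.36 × 1077.15 / 3010 = 187.0 L

187 L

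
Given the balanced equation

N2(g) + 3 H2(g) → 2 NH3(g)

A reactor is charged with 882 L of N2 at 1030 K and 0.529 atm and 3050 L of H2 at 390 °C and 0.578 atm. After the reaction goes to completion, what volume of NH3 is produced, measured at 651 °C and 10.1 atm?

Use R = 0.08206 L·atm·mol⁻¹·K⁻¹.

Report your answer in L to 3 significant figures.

n(N2) = PV/RT = (0.529 × 882) / (0.08206 × 1030) = 5.520 mol
n(H2) = PV/RT = (0.578 × 3050) / (0.08206 × 663.15) = 32.40 mol
For 5.520 mol N2, stoichiometry requires (3/1) × 5.520 = 16.56 mol H2; 32.40 mol is available, so N2 is limiting.
n(NH3) = (2/1) × 5.520 = 11.04 mol
V(NH3) = nRT/P = 11.04 × 0.08206 × 924.15 / 10.1 = 82.89 L

82.9 L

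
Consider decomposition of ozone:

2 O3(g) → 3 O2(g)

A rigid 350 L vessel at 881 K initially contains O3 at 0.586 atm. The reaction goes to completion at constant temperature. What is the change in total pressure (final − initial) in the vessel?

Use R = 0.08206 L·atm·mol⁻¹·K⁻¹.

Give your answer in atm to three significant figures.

0.293 atm

Since T and V are fixed, P_final/P_initial = n_final/n_initial = 3/2.
P_final = (3/2) × 0.586 = 0.8790 atm; ΔP = 0.8790 − 0.586 = 0.2930 atm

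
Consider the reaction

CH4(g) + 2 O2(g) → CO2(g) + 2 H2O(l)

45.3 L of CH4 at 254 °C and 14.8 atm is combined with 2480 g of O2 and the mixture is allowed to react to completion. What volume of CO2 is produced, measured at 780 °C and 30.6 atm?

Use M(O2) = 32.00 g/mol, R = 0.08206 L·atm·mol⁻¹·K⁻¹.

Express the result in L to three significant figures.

n(CH4) = PV/RT = (14.8 × 45.3) / (0.08206 × 527.15) = 15.50 mol
n(O2) = 2480 / 32.00 = 77.50 mol
For 15.50 mol CH4, stoichiometry requires (2/1) × 15.50 = 31.00 mol O2; 77.50 mol is available, so CH4 is limiting.
n(CO2) = (1/1) × 15.50 = 15.50 mol
V(CO2) = nRT/P = 15.50 × 0.08206 × 1053.15 / 30.6 = 43.78 L

43.8 L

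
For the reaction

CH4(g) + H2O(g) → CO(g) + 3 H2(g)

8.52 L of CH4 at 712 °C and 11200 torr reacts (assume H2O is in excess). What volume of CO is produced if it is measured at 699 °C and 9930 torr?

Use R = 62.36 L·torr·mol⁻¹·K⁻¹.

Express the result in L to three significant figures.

n(CH4) = PV/RT = (11200 × 8.52) / (62.36 × 985.15) = 1.553 mol
n(CO) = (1/1) × 1.553 = 1.553 mol
V = nRT/P = 1.553 × 62.36 × 972.15 / 9930 = 9.481 L

9.48 L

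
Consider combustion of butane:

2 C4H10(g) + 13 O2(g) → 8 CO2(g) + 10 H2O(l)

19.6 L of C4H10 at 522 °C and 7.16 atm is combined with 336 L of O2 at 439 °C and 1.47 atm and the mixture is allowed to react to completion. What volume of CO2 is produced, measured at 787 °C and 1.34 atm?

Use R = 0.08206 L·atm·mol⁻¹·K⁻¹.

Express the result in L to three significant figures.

n(C4H10) = PV/RT = (7.16 × 19.6) / (0.08206 × 795.15) = 2.151 mol
n(O2) = PV/RT = (1.47 × 336) / (0.08206 × 712.15) = 8.452 mol
For 2.151 mol C4H10, stoichiometry requires (13/2) × 2.151 = 13.98 mol O2; 8.452 mol is available, so O2 is limiting.
n(CO2) = (8/13) × 8.452 = 5.201 mol
V(CO2) = nRT/P = 5.201 × 0.08206 × 1060.15 / 1.34 = 337.7 L

338 L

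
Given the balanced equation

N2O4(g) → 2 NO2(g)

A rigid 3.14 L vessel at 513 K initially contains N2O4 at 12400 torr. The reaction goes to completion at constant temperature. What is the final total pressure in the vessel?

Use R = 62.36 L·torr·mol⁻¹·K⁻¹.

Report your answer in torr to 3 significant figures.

24800 torr

Rigid vessel, constant T ⇒ P scales with total gas moles (1 → 2).
P_final = (2/1) × 12400 = 24800 torr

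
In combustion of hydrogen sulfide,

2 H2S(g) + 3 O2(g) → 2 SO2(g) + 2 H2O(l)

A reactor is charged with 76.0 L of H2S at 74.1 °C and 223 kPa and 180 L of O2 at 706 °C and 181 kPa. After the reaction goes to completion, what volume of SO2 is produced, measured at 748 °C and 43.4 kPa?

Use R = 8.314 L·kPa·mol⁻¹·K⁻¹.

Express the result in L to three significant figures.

n(H2S) = PV/RT = (223 × 76.0) / (8.314 × 347.25) = 5.870 mol
n(O2) = PV/RT = (181 × 180) / (8.314 × 979.15) = 4.002 mol
For 5.870 mol H2S, stoichiometry requires (3/2) × 5.870 = 8.805 mol O2; 4.002 mol is available, so O2 is limiting.
n(SO2) = (2/3) × 4.002 = 2.668 mol
V(SO2) = nRT/P = 2.668 × 8.314 × 1021.15 / 43.4 = 521.9 L

522 L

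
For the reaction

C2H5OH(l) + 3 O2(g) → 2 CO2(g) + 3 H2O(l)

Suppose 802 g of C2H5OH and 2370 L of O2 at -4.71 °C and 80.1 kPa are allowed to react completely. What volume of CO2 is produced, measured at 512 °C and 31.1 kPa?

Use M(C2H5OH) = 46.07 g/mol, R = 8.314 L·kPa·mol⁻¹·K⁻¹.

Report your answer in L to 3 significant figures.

n(C2H5OH) = 802 / 46.07 = 17.41 mol
n(O2) = PV/RT = (80.1 × 2370) / (8.314 × 268.44) = 85.06 mol
For 17.41 mol C2H5OH, stoichiometry requires (3/1) × 17.41 = 52.23 mol O2; 85.06 mol is available, so C2H5OH is limiting.
n(CO2) = (2/1) × 17.41 = 34.82 mol
V(CO2) = nRT/P = 34.82 × 8.314 × 785.15 / 31.1 = 7309 L

7310 L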